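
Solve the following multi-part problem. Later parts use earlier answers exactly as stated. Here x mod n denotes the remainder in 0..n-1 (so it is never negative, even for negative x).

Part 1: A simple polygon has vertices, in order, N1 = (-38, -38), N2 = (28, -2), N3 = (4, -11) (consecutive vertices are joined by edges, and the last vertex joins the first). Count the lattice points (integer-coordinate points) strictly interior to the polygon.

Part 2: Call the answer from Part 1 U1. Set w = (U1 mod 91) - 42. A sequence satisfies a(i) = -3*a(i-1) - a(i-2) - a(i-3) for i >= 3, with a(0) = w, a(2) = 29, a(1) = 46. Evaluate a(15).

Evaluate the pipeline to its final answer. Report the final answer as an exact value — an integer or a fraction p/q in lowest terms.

-22522076

Part 1: cross terms: (-38*-2 - 28*-38)=1140, (28*-11 - 4*-2)=-300, (4*-38 - -38*-11)=-570; twice the area = |270| = 270; area = 135; boundary points = 6 + 3 + 3 = 12; strictly interior points = area - boundary/2 + 1 = 130; answer 130
Part 2: U1 = 130; w = -3; a(3) = -3*(29) - 1*(46) - 1*(-3) = -130; iterating: a(3)=-130, a(4)=315, a(5)=-844, a(6)=2347, a(7)=-6512, a(8)=18033, a(9)=-49934, a(10)=138281, a(11)=-382942, a(12)=1060479, a(13)=-2936776, a(14)=8132791, a(15)=-22522076; answer -22522076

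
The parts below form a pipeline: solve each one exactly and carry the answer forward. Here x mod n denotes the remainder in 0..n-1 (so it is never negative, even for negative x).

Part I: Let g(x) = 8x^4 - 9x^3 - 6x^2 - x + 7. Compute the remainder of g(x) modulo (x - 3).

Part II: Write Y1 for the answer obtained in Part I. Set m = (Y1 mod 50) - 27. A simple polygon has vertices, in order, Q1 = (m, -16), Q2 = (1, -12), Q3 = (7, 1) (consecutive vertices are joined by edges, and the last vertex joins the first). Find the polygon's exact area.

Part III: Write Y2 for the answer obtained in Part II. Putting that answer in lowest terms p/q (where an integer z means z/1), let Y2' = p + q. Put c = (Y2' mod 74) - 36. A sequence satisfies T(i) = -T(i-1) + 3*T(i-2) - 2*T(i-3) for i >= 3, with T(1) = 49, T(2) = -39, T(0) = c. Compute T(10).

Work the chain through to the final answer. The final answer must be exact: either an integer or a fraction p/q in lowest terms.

-89719

Part I: remainder = value at the root: 8*(3)^4 - 9*(3)^3 - 6*(3)^2 - 1*(3)^1 + 7 = (648) + (-243) + (-54) + (-3) + (7) = 355; answer 355
Part II: Y1 = 355; m = -22; cross terms: (-22*-12 - 1*-16)=280, (1*1 - 7*-12)=85, (7*-16 - -22*1)=-90; twice the area = |275| = 275; area = 275/2; answer 275/2
Part III: Y2 = 275/2; threaded value p + q = 277; c = 19; T(3) = -1*(-39) + 3*(49) - 2*(19) = 148; iterating: T(3)=148, T(4)=-363, T(5)=885, T(6)=-2270, T(7)=5651, T(8)=-14231, T(9)=35724, T(10)=-89719; answer -89719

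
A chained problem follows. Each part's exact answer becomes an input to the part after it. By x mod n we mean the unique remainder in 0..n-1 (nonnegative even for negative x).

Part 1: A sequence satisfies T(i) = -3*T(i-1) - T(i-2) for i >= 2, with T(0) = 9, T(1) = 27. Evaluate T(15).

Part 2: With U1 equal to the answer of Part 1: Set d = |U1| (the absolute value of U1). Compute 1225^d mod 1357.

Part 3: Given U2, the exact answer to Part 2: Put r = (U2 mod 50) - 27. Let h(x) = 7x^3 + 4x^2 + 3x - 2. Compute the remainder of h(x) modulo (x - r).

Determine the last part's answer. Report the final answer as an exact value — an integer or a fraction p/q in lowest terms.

42172

Part 1: T(2) = -3*(27) - 1*(9) = -90; iterating: T(2)=-90, T(3)=243, T(4)=-639, T(5)=1674, T(6)=-4383, T(7)=11475, T(8)=-30042, T(9)=78651, T(10)=-205911, T(11)=539082, T(12)=-1411335, T(13)=3694923, T(14)=-9673434, T(15)=25325379; answer 25325379
Part 2: U1 = 25325379; d = 25325379; squarings mod 1357: 1225^1=1225, 1225^2=1140, 1225^4=951, 1225^8=639, 1225^16=1221, 1225^32=855, 1225^64=959, 1225^128=992, 1225^256=239, 1225^512=127, 1225^1024=1202, 1225^2048=956, 1225^4096=675, 1225^8192=1030, 1225^16384=1083, 1225^32768=441, 1225^65536=430, 1225^131072=348, 1225^262144=331, 1225^524288=1001, 1225^1048576=535, 1225^2097152=1255, 1225^4194304=905, 1225^8388608=754, 1225^16777216=1290; 1225^25325379 = 1225^1 * 1225^2 * 1225^64 * 1225^256 * 1225^512 * 1225^1024 * 1225^2048 * 1225^8192 * 1225^16384 * 1225^131072 * 1225^8388608 * 1225^16777216 = 795 (mod 1357); answer 795
Part 3: U2 = 795; r = 18; remainder = value at the root: 7*(18)^3 + 4*(18)^2 + 3*(18)^1 - 2 = (40824) + (1296) + (54) + (-2) = 42172; answer 42172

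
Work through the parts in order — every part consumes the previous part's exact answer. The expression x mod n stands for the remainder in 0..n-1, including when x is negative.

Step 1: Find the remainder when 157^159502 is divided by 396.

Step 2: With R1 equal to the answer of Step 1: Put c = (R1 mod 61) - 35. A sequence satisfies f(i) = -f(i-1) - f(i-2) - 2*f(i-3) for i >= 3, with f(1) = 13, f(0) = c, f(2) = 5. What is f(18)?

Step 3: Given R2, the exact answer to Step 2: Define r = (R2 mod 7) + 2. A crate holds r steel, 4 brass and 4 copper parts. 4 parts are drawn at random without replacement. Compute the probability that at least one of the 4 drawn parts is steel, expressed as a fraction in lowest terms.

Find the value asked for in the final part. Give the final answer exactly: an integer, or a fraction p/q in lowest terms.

Step 1: squarings mod 396: 157^1=157, 157^2=97, 157^4=301, 157^8=313, 157^16=157, 157^32=97, 157^64=301, 157^128=313, 157^256=157, 157^512=97, 157^1024=301, 157^2048=313, 157^4096=157, 157^8192=97, 157^16384=301, 157^32768=313, 157^65536=157, 157^131072=97; 157^159502 = 157^2 * 157^4 * 157^8 * 157^256 * 157^512 * 157^1024 * 157^2048 * 157^8192 * 157^16384 * 157^131072 = 229 (mod 396); answer 229
Step 2: R1 = 229; c = 11; f(3) = -1*(5) - 1*(13) - 2*(11) = -40; iterating: f(3)=-40, f(4)=9, f(5)=21, f(6)=50, f(7)=-89, f(8)=-3, f(9)=-8, f(10)=189, f(11)=-175, f(12)=2, f(13)=-205, f(14)=553, f(15)=-352, f(16)=209, f(17)=-963, f(18)=1458; answer 1458
Step 3: R2 = 1458; r = 4; total draws C(12,4) = 495; complement C(8,4) = 70; favorable 495 - 70 = 425; P = 85/99; answer 85/99

85/99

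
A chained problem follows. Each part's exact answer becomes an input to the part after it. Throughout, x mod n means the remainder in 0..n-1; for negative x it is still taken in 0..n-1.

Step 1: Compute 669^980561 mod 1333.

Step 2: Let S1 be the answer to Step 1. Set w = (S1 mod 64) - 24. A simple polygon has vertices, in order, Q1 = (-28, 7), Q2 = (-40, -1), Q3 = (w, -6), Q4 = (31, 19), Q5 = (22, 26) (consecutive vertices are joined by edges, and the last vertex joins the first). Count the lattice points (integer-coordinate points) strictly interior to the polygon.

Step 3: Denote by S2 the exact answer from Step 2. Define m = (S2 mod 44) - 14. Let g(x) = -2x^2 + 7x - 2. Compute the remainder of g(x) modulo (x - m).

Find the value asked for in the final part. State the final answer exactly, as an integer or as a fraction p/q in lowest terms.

-167

Step 1: squarings mod 1333: 669^1=669, 669^2=1006, 669^4=289, 669^8=875, 669^16=483, 669^32=14, 669^64=196, 669^128=1092, 669^256=762, 669^512=789, 669^1024=10, 669^2048=100, 669^4096=669, 669^8192=1006, 669^16384=289, 669^32768=875, 669^65536=483, 669^131072=14, 669^262144=196, 669^524288=1092; 669^980561 = 669^1 * 669^16 * 669^64 * 669^512 * 669^1024 * 669^4096 * 669^8192 * 669^16384 * 669^32768 * 669^131072 * 669^262144 * 669^524288 = 617 (mod 1333); answer 617
Step 2: S1 = 617; w = 17; cross terms: (-28*-1 - -40*7)=308, (-40*-6 - 17*-1)=257, (17*19 - 31*-6)=509, (31*26 - 22*19)=388, (22*7 - -28*26)=882; twice the area = |2344| = 2344; area = 1172; boundary points = 4 + 1 + 1 + 1 + 1 = 8; strictly interior points = area - boundary/2 + 1 = 1169; answer 1169
Step 3: S2 = 1169; m = 11; remainder = value at the root: -2*(11)^2 + 7*(11)^1 - 2 = (-242) + (77) + (-2) = -167; answer -167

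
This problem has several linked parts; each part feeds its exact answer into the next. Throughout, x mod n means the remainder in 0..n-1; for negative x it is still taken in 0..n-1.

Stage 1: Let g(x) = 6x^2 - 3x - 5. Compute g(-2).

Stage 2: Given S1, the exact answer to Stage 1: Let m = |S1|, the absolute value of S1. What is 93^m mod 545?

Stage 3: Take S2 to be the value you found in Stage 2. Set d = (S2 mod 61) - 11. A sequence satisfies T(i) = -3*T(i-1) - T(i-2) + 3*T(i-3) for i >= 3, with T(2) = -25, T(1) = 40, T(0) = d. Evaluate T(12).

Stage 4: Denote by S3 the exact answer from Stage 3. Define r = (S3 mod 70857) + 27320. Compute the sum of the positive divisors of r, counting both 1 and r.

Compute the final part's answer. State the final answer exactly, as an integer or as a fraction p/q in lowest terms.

Stage 1: 6*(-2)^2 - 3*(-2)^1 - 5 = (24) + (6) + (-5) = 25; answer 25
Stage 2: S1 = 25; m = 25; squarings mod 545: 93^1=93, 93^2=474, 93^4=136, 93^8=511, 93^16=66; 93^25 = 93^1 * 93^8 * 93^16 = 43 (mod 545); answer 43
Stage 3: S2 = 43; d = 32; T(3) = -3*(-25) - 1*(40) + 3*(32) = 131; iterating: T(3)=131, T(4)=-248, T(5)=538, T(6)=-973, T(7)=1637, T(8)=-2324, T(9)=2416, T(10)=-13, T(11)=-9349, T(12)=35308; answer 35308
Stage 4: S3 = 35308; r = 62628; 62628 = 2^2 * 3 * 17 * 307; sigma = (1 + 2 + 4) * (1 + 3) * (1 + 17) * (1 + 307) = 7 * 4 * 18 * 308 = 155232; answer 155232

155232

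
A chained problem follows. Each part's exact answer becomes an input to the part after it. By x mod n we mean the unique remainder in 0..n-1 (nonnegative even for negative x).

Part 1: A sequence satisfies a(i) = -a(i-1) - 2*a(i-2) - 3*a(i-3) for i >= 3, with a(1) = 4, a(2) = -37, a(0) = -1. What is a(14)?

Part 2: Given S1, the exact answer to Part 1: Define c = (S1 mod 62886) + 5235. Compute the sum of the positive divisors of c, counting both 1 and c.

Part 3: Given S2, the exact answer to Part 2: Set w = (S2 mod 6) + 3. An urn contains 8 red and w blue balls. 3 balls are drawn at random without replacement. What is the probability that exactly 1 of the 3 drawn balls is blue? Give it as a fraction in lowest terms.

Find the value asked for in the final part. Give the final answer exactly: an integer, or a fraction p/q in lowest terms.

Part 1: a(3) = -1*(-37) - 2*(4) - 3*(-1) = 32; iterating: a(3)=32, a(4)=30, a(5)=17, a(6)=-173, a(7)=49, a(8)=246, a(9)=175, a(10)=-814, a(11)=-274, a(12)=1377, a(13)=1613, a(14)=-3545; answer -3545
Part 2: S1 = -3545; c = 64576; 64576 = 2^6 * 1009; sigma = (1 + 2 + 4 + 8 + 16 + 32 + 64) * (1 + 1009) = 127 * 1010 = 128270; answer 128270
Part 3: S2 = 128270; w = 5; total draws C(13,3) = 286; favorable C(5,1)*C(8,2) = 140; P = 70/143; answer 70/143

70/143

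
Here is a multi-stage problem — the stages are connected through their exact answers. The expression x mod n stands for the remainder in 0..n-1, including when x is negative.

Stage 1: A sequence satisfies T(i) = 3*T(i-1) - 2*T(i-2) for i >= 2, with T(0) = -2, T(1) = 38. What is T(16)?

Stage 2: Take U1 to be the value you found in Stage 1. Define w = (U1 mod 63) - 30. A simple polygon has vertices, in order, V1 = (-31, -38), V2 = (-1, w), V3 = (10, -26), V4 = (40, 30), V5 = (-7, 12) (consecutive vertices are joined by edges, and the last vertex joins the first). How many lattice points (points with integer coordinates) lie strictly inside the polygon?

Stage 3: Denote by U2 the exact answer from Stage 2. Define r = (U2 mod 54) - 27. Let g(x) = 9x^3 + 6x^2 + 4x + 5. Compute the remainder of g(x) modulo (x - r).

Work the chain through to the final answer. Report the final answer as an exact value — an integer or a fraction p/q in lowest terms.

Stage 1: T(2) = 3*(38) - 2*(-2) = 118; iterating: T(2)=118, T(3)=278, T(4)=598, T(5)=1238, T(6)=2518, T(7)=5078, T(8)=10198, T(9)=20438, T(10)=40918, T(11)=81878, T(12)=163798, T(13)=327638, T(14)=655318, T(15)=1310678, T(16)=2621398; answer 2621398
Stage 2: U1 = 2621398; w = 1; cross terms: (-31*1 - -1*-38)=-69, (-1*-26 - 10*1)=16, (10*30 - 40*-26)=1340, (40*12 - -7*30)=690, (-7*-38 - -31*12)=638; twice the area = |2615| = 2615; area = 2615/2; boundary points = 3 + 1 + 2 + 1 + 2 = 9; strictly interior points = area - boundary/2 + 1 = 1304; answer 1304
Stage 3: U2 = 1304; r = -19; remainder = value at the root: 9*(-19)^3 + 6*(-19)^2 + 4*(-19)^1 + 5 = (-61731) + (2166) + (-76) + (5) = -59636; answer -59636

-59636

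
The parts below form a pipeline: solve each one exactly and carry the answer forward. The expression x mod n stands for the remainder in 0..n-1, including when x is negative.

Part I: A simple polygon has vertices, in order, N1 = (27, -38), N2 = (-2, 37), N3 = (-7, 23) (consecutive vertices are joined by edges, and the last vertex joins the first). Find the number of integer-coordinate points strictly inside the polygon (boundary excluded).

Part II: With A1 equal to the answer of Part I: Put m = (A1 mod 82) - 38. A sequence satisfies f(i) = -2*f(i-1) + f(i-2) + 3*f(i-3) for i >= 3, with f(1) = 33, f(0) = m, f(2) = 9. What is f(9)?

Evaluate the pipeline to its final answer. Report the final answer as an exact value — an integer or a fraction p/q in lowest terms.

1437

Part I: cross terms: (27*37 - -2*-38)=923, (-2*23 - -7*37)=213, (-7*-38 - 27*23)=-355; twice the area = |781| = 781; area = 781/2; boundary points = 1 + 1 + 1 = 3; strictly interior points = area - boundary/2 + 1 = 390; answer 390
Part II: A1 = 390; m = 24; f(3) = -2*(9) + 1*(33) + 3*(24) = 87; iterating: f(3)=87, f(4)=-66, f(5)=246, f(6)=-297, f(7)=642, f(8)=-843, f(9)=1437; answer 1437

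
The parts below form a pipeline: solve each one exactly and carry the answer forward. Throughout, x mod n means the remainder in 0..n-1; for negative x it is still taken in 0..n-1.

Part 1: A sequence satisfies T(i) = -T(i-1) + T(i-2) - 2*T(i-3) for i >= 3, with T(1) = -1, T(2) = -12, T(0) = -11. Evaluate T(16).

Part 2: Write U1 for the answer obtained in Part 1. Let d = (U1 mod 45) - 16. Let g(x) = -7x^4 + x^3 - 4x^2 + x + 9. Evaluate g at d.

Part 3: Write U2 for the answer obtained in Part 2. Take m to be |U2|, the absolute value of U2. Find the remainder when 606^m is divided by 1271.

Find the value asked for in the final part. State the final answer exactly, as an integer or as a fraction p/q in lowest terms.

Part 1: T(3) = -1*(-12) + 1*(-1) - 2*(-11) = 33; iterating: T(3)=33, T(4)=-43, T(5)=100, T(6)=-209, T(7)=395, T(8)=-804, T(9)=1617, T(10)=-3211, T(11)=6436, T(12)=-12881, T(13)=25739, T(14)=-51492, T(15)=102993, T(16)=-205963; answer -205963
Part 2: U1 = -205963; d = -14; -7*(-14)^4 + 1*(-14)^3 - 4*(-14)^2 + 1*(-14)^1 + 9 = (-268912) + (-2744) + (-784) + (-14) + (9) = -272445; answer -272445
Part 3: U2 = -272445; m = 272445; squarings mod 1271: 606^1=606, 606^2=1188, 606^4=534, 606^8=452, 606^16=944, 606^32=165, 606^64=534, 606^128=452, 606^256=944, 606^512=165, 606^1024=534, 606^2048=452, 606^4096=944, 606^8192=165, 606^16384=534, 606^32768=452, 606^65536=944, 606^131072=165, 606^262144=534; 606^272445 = 606^1 * 606^4 * 606^8 * 606^16 * 606^32 * 606^2048 * 606^8192 * 606^262144 = 278 (mod 1271); answer 278

278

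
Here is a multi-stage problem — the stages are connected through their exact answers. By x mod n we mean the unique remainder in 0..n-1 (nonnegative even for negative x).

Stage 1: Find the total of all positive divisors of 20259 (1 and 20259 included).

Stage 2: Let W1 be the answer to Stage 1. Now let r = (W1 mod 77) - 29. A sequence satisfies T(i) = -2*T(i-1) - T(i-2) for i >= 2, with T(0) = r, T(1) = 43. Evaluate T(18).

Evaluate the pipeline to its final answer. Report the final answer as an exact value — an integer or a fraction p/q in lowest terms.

-553

Stage 1: 20259 = 3^2 * 2251; sigma = (1 + 3 + 9) * (1 + 2251) = 13 * 2252 = 29276; answer 29276
Stage 2: W1 = 29276; r = -13; T(2) = -2*(43) - 1*(-13) = -73; iterating: T(2)=-73, T(3)=103, T(4)=-133, T(5)=163, T(6)=-193, T(7)=223, T(8)=-253, T(9)=283, T(10)=-313, T(11)=343, T(12)=-373, T(13)=403, T(14)=-433, T(15)=463, T(16)=-493, T(17)=523, T(18)=-553; answer -553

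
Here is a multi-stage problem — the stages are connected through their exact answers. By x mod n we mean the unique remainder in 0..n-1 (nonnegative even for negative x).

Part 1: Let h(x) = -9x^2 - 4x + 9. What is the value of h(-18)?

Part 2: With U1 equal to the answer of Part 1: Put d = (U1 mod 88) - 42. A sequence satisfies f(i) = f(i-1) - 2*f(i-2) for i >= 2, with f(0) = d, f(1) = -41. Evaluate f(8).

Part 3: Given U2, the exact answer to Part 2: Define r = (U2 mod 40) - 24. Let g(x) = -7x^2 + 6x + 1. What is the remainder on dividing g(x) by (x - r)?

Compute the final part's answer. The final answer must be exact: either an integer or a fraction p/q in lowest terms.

0

Part 1: -9*(-18)^2 - 4*(-18)^1 + 9 = (-2916) + (72) + (9) = -2835; answer -2835
Part 2: U1 = -2835; d = 27; f(2) = 1*(-41) - 2*(27) = -95; iterating: f(2)=-95, f(3)=-13, f(4)=177, f(5)=203, f(6)=-151, f(7)=-557, f(8)=-255; answer -255
Part 3: U2 = -255; r = 1; remainder = value at the root: -7*(1)^2 + 6*(1)^1 + 1 = (-7) + (6) + (1) = 0; answer 0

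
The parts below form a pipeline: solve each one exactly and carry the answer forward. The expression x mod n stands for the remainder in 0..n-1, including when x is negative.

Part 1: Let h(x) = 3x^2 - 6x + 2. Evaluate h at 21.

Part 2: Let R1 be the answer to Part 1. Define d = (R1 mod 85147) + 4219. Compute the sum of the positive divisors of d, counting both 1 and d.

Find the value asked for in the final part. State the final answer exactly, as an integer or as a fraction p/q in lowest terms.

Part 1: 3*(21)^2 - 6*(21)^1 + 2 = (1323) + (-126) + (2) = 1199; answer 1199
Part 2: R1 = 1199; d = 5418; 5418 = 2 * 3^2 * 7 * 43; sigma = (1 + 2) * (1 + 3 + 9) * (1 + 7) * (1 + 43) = 3 * 13 * 8 * 44 = 13728; answer 13728

13728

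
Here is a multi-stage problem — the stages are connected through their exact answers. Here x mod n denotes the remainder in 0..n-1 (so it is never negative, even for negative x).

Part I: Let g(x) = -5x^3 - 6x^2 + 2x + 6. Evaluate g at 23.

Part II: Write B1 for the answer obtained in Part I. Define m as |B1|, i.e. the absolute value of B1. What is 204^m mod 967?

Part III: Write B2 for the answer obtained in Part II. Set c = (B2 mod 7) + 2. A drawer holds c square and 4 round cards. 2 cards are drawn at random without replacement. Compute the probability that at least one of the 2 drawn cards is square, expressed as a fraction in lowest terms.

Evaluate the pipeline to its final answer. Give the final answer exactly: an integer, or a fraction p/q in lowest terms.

11/14

Part I: -5*(23)^3 - 6*(23)^2 + 2*(23)^1 + 6 = (-60835) + (-3174) + (46) + (6) = -63957; answer -63957
Part II: B1 = -63957; m = 63957; squarings mod 967: 204^1=204, 204^2=35, 204^4=258, 204^8=808, 204^16=139, 204^32=948, 204^64=361, 204^128=743, 204^256=859, 204^512=60, 204^1024=699, 204^2048=266, 204^4096=165, 204^8192=149, 204^16384=927, 204^32768=633; 204^63957 = 204^1 * 204^4 * 204^16 * 204^64 * 204^128 * 204^256 * 204^2048 * 204^4096 * 204^8192 * 204^16384 * 204^32768 = 366 (mod 967); answer 366
Part III: B2 = 366; c = 4; total draws C(8,2) = 28; complement C(4,2) = 6; favorable 28 - 6 = 22; P = 11/14; answer 11/14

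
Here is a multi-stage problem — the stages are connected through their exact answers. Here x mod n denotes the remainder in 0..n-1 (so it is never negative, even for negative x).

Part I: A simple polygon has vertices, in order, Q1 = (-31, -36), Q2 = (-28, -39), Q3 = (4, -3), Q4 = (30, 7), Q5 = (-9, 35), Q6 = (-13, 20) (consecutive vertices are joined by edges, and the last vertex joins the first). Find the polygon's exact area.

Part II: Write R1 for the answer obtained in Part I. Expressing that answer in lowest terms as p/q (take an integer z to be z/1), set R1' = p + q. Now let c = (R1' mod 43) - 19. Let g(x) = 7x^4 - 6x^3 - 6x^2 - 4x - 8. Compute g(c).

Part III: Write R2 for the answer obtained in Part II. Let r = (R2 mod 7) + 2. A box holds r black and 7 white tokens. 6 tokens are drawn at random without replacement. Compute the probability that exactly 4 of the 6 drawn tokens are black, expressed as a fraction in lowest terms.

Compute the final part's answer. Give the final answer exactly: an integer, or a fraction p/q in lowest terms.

105/572

Part I: cross terms: (-31*-39 - -28*-36)=201, (-28*-3 - 4*-39)=240, (4*7 - 30*-3)=118, (30*35 - -9*7)=1113, (-9*20 - -13*35)=275, (-13*-36 - -31*20)=1088; twice the area = |3035| = 3035; area = 3035/2; answer 3035/2
Part II: R1 = 3035/2; threaded value p + q = 3037; c = 8; 7*(8)^4 - 6*(8)^3 - 6*(8)^2 - 4*(8)^1 - 8 = (28672) + (-3072) + (-384) + (-32) + (-8) = 25176; answer 25176
Part III: R2 = 25176; r = 6; total draws C(13,6) = 1716; favorable C(6,4)*C(7,2) = 315; P = 105/572; answer 105/572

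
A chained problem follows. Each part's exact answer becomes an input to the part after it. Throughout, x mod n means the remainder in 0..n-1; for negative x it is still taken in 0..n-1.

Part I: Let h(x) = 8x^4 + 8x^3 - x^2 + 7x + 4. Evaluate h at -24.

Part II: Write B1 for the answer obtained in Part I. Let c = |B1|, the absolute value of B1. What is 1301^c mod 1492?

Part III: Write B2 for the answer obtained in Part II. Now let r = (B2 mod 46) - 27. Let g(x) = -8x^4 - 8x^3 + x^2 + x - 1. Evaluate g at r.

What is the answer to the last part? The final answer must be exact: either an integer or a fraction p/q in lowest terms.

Part I: 8*(-24)^4 + 8*(-24)^3 - 1*(-24)^2 + 7*(-24)^1 + 4 = (2654208) + (-110592) + (-576) + (-168) + (4) = 2542876; answer 2542876
Part II: B1 = 2542876; c = 2542876; squarings mod 1492: 1301^1=1301, 1301^2=673, 1301^4=853, 1301^8=1005, 1301^16=1433, 1301^32=497, 1301^64=829, 1301^128=921, 1301^256=785, 1301^512=29, 1301^1024=841, 1301^2048=73, 1301^4096=853, 1301^8192=1005, 1301^16384=1433, 1301^32768=497, 1301^65536=829, 1301^131072=921, 1301^262144=785, 1301^524288=29, 1301^1048576=841, 1301^2097152=73; 1301^2542876 = 1301^4 * 1301^8 * 1301^16 * 1301^256 * 1301^1024 * 1301^2048 * 1301^16384 * 1301^32768 * 1301^131072 * 1301^262144 * 1301^2097152 = 785 (mod 1492); answer 785
Part III: B2 = 785; r = -24; -8*(-24)^4 - 8*(-24)^3 + 1*(-24)^2 + 1*(-24)^1 - 1 = (-2654208) + (110592) + (576) + (-24) + (-1) = -2543065; answer -2543065

-2543065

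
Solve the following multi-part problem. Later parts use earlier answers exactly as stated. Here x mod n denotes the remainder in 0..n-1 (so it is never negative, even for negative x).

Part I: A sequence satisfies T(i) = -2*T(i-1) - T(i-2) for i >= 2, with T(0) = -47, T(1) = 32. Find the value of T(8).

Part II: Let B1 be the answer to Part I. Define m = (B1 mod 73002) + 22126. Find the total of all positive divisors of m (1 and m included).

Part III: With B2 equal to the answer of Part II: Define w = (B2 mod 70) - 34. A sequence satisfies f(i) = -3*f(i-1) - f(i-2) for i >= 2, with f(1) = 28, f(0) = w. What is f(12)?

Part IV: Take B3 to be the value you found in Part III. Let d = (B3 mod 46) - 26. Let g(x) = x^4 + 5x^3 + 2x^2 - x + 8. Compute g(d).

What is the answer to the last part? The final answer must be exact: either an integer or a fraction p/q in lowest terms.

Part I: T(2) = -2*(32) - 1*(-47) = -17; iterating: T(2)=-17, T(3)=2, T(4)=13, T(5)=-28, T(6)=43, T(7)=-58, T(8)=73; answer 73
Part II: B1 = 73; m = 22199; 22199 = 79 * 281; sigma = (1 + 79) * (1 + 281) = 80 * 282 = 22560; answer 22560
Part III: B2 = 22560; w = -14; f(2) = -3*(28) - 1*(-14) = -70; iterating: f(2)=-70, f(3)=182, f(4)=-476, f(5)=1246, f(6)=-3262, f(7)=8540, f(8)=-22358, f(9)=58534, f(10)=-153244, f(11)=401198, f(12)=-1050350; answer -1050350
Part IV: B3 = -1050350; d = -12; 1*(-12)^4 + 5*(-12)^3 + 2*(-12)^2 - 1*(-12)^1 + 8 = (20736) + (-8640) + (288) + (12) + (8) = 12404; answer 12404

12404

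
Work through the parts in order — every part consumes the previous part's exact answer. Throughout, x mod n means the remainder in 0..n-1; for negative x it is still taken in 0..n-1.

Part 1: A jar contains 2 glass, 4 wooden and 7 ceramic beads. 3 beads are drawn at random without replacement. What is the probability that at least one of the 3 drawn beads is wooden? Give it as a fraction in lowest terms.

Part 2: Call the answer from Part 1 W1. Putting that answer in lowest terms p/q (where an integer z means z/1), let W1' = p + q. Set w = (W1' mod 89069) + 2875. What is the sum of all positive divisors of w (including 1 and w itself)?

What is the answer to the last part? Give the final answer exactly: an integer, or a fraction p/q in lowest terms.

Part 1: total draws C(13,3) = 286; complement C(9,3) = 84; favorable 286 - 84 = 202; P = 101/143; answer 101/143
Part 2: W1 = 101/143; threaded value p + q = 244; w = 3119; 3119 is prime, so its only divisors are 1 and 3119; sigma = 1 + 3119 = 3120; answer 3120

3120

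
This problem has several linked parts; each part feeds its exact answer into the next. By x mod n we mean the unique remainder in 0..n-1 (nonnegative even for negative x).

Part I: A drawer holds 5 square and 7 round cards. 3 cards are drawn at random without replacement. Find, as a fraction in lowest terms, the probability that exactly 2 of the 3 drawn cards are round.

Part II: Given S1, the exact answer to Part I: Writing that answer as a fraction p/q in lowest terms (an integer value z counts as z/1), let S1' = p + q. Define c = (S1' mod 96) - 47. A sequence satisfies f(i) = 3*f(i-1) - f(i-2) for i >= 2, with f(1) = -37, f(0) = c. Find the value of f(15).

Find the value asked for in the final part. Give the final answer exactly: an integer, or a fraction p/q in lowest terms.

-36506078

Part I: total draws C(12,3) = 220; favorable C(7,2)*C(5,1) = 105; P = 21/44; answer 21/44
Part II: S1 = 21/44; threaded value p + q = 65; c = 18; f(2) = 3*(-37) - 1*(18) = -129; iterating: f(2)=-129, f(3)=-350, f(4)=-921, f(5)=-2413, f(6)=-6318, f(7)=-16541, f(8)=-43305, f(9)=-113374, f(10)=-296817, f(11)=-777077, f(12)=-2034414, f(13)=-5326165, f(14)=-13944081, f(15)=-36506078; answer -36506078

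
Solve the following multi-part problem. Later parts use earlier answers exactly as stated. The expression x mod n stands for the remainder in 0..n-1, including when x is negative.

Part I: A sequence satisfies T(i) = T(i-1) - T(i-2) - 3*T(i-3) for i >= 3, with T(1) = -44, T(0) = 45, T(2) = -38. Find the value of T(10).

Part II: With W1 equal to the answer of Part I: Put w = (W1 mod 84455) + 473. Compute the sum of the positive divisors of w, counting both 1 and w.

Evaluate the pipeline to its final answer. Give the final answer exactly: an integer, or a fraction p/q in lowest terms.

164304

Part I: T(3) = 1*(-38) - 1*(-44) - 3*(45) = -129; iterating: T(3)=-129, T(4)=41, T(5)=284, T(6)=630, T(7)=223, T(8)=-1259, T(9)=-3372, T(10)=-2782; answer -2782
Part II: W1 = -2782; w = 82146; 82146 = 2 * 3 * 13691; sigma = (1 + 2) * (1 + 3) * (1 + 13691) = 3 * 4 * 13692 = 164304; answer 164304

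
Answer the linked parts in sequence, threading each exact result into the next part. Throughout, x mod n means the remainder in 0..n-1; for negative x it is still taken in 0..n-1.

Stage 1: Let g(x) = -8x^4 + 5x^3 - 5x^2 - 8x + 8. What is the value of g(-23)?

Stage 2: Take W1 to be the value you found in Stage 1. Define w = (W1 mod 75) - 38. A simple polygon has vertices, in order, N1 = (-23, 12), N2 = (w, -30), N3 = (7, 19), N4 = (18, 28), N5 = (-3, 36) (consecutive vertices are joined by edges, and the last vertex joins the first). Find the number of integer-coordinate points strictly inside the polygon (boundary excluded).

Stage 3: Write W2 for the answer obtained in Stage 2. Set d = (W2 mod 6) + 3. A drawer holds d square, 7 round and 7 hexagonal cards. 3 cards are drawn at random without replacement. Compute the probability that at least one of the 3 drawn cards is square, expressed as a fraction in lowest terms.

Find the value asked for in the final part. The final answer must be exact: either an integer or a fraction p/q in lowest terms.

Stage 1: -8*(-23)^4 + 5*(-23)^3 - 5*(-23)^2 - 8*(-23)^1 + 8 = (-2238728) + (-60835) + (-2645) + (184) + (8) = -2302016; answer -2302016
Stage 2: W1 = -2302016; w = -4; cross terms: (-23*-30 - -4*12)=738, (-4*19 - 7*-30)=134, (7*28 - 18*19)=-146, (18*36 - -3*28)=732, (-3*12 - -23*36)=792; twice the area = |2250| = 2250; area = 1125; boundary points = 1 + 1 + 1 + 1 + 4 = 8; strictly interior points = area - boundary/2 + 1 = 1122; answer 1122
Stage 3: W2 = 1122; d = 3; total draws C(17,3) = 680; complement C(14,3) = 364; favorable 680 - 364 = 316; P = 79/170; answer 79/170

79/170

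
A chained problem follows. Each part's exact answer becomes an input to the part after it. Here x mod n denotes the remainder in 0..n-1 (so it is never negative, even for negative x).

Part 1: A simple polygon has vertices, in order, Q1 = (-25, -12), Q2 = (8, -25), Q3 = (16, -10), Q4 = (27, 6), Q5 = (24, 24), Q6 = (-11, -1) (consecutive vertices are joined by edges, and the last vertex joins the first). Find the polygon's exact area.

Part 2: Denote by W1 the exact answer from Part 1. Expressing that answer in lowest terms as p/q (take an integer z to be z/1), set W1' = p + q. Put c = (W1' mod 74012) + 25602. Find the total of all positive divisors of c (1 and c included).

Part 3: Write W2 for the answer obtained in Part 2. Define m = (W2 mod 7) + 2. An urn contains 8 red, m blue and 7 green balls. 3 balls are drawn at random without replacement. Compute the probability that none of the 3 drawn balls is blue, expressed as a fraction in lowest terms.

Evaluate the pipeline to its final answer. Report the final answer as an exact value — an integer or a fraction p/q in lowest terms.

91/136

Part 1: cross terms: (-25*-25 - 8*-12)=721, (8*-10 - 16*-25)=320, (16*6 - 27*-10)=366, (27*24 - 24*6)=504, (24*-1 - -11*24)=240, (-11*-12 - -25*-1)=107; twice the area = |2258| = 2258; area = 1129; answer 1129
Part 2: W1 = 1129; threaded value p + q = 1130; c = 26732; 26732 = 2^2 * 41 * 163; sigma = (1 + 2 + 4) * (1 + 41) * (1 + 163) = 7 * 42 * 164 = 48216; answer 48216
Part 3: W2 = 48216; m = 2; total draws C(17,3) = 680; favorable C(15,3) = 455; P = 91/136; answer 91/136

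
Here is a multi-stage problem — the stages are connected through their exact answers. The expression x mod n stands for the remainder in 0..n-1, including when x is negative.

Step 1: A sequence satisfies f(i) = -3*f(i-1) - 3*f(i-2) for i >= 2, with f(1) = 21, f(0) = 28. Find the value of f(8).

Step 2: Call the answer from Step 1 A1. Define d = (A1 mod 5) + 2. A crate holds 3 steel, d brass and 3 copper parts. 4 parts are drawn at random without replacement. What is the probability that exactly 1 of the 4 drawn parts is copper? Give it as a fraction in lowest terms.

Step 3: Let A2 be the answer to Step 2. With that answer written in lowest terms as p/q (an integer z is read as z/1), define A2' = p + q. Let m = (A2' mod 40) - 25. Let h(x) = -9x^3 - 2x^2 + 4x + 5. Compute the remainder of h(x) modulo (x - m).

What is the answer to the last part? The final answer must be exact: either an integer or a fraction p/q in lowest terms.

94781

Step 1: f(2) = -3*(21) - 3*(28) = -147; iterating: f(2)=-147, f(3)=378, f(4)=-693, f(5)=945, f(6)=-756, f(7)=-567, f(8)=3969; answer 3969
Step 2: A1 = 3969; d = 6; total draws C(12,4) = 495; favorable C(3,1)*C(9,3) = 252; P = 28/55; answer 28/55
Step 3: A2 = 28/55; threaded value p + q = 83; m = -22; remainder = value at the root: -9*(-22)^3 - 2*(-22)^2 + 4*(-22)^1 + 5 = (95832) + (-968) + (-88) + (5) = 94781; answer 94781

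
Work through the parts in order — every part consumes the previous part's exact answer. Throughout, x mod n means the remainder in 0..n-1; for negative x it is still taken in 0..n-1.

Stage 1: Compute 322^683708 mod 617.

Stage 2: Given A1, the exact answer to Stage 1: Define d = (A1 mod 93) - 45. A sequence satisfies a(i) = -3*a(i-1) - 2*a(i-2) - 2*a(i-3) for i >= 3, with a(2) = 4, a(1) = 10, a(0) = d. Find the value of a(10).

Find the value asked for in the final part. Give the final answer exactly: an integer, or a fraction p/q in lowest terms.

51384

Stage 1: squarings mod 617: 322^1=322, 322^2=28, 322^4=167, 322^8=124, 322^16=568, 322^32=550, 322^64=170, 322^128=518, 322^256=546, 322^512=105, 322^1024=536, 322^2048=391, 322^4096=482, 322^8192=332, 322^16384=398, 322^32768=452, 322^65536=77, 322^131072=376, 322^262144=83, 322^524288=102; 322^683708 = 322^4 * 322^8 * 322^16 * 322^32 * 322^128 * 322^512 * 322^1024 * 322^2048 * 322^8192 * 322^16384 * 322^131072 * 322^524288 = 71 (mod 617); answer 71
Stage 2: A1 = 71; d = 26; a(3) = -3*(4) - 2*(10) - 2*(26) = -84; iterating: a(3)=-84, a(4)=224, a(5)=-512, a(6)=1256, a(7)=-3192, a(8)=8088, a(9)=-20392, a(10)=51384; answer 51384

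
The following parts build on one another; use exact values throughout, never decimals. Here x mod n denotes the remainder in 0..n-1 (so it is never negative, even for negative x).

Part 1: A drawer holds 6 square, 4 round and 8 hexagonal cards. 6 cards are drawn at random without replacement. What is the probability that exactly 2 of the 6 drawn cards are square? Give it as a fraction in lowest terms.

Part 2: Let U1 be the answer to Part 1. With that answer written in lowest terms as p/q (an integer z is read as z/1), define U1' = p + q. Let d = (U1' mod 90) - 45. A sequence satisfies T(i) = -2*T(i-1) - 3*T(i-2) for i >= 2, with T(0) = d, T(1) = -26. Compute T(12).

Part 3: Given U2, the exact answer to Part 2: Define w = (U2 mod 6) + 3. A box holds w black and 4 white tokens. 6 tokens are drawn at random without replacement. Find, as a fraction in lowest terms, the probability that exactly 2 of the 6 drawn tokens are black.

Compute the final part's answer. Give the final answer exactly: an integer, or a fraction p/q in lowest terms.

Part 1: total draws C(18,6) = 18564; favorable C(6,2)*C(12,4) = 7425; P = 2475/6188; answer 2475/6188
Part 2: U1 = 2475/6188; threaded value p + q = 8663; d = -22; T(2) = -2*(-26) - 3*(-22) = 118; iterating: T(2)=118, T(3)=-158, T(4)=-38, T(5)=550, T(6)=-986, T(7)=322, T(8)=2314, T(9)=-5594, T(10)=4246, T(11)=8290, T(12)=-29318; answer -29318
Part 3: U2 = -29318; w = 7; total draws C(11,6) = 462; favorable C(7,2)*C(4,4) = 21; P = 1/22; answer 1/22

1/22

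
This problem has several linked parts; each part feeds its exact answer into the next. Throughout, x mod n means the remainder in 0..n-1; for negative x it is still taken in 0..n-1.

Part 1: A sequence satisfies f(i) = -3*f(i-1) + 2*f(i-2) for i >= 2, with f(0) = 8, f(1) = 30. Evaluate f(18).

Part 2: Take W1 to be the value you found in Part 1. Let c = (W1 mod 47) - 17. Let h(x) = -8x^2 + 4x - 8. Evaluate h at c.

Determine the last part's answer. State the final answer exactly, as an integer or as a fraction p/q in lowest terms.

Part 1: f(2) = -3*(30) + 2*(8) = -74; iterating: f(2)=-74, f(3)=282, f(4)=-994, f(5)=3546, f(6)=-12626, f(7)=44970, f(8)=-160162, f(9)=570426, f(10)=-2031602, f(11)=7235658, f(12)=-25770178, f(13)=91781850, f(14)=-326885906, f(15)=1164221418, f(16)=-4146436066, f(17)=14767751034, f(18)=-52596125234; answer -52596125234
Part 2: W1 = -52596125234; c = 14; -8*(14)^2 + 4*(14)^1 - 8 = (-1568) + (56) + (-8) = -1520; answer -1520

-1520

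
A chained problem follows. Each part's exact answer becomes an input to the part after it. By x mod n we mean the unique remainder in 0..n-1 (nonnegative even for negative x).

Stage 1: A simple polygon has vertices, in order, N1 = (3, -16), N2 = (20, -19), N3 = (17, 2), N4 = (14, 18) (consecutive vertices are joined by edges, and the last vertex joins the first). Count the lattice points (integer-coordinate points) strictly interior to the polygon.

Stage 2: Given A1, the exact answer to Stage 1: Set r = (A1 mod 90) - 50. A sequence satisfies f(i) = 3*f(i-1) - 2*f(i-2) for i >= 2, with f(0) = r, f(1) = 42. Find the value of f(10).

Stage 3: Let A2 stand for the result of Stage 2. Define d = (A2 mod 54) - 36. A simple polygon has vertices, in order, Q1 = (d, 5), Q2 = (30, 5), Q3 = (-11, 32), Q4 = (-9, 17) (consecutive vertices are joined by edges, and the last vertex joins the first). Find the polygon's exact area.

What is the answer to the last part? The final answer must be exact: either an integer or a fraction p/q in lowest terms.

1353/2

Stage 1: cross terms: (3*-19 - 20*-16)=263, (20*2 - 17*-19)=363, (17*18 - 14*2)=278, (14*-16 - 3*18)=-278; twice the area = |626| = 626; area = 313; boundary points = 1 + 3 + 1 + 1 = 6; strictly interior points = area - boundary/2 + 1 = 311; answer 311
Stage 2: A1 = 311; r = -9; f(2) = 3*(42) - 2*(-9) = 144; iterating: f(2)=144, f(3)=348, f(4)=756, f(5)=1572, f(6)=3204, f(7)=6468, f(8)=12996, f(9)=26052, f(10)=52164; answer 52164
Stage 3: A2 = 52164; d = -36; cross terms: (-36*5 - 30*5)=-330, (30*32 - -11*5)=1015, (-11*17 - -9*32)=101, (-9*5 - -36*17)=567; twice the area = |1353| = 1353; area = 1353/2; answer 1353/2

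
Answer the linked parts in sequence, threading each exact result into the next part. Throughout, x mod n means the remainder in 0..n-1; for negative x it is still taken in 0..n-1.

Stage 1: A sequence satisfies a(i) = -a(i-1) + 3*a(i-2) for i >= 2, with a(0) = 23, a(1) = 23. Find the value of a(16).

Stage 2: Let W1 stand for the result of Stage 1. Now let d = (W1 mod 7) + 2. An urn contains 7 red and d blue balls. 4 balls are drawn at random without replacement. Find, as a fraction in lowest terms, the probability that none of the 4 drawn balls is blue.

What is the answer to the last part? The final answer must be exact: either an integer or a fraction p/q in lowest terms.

Stage 1: a(2) = -1*(23) + 3*(23) = 46; iterating: a(2)=46, a(3)=23, a(4)=115, a(5)=-46, a(6)=391, a(7)=-529, a(8)=1702, a(9)=-3289, a(10)=8395, a(11)=-18262, a(12)=43447, a(13)=-98233, a(14)=228574, a(15)=-523273, a(16)=1208995; answer 1208995
Stage 2: W1 = 1208995; d = 6; total draws C(13,4) = 715; favorable C(7,4) = 35; P = 7/143; answer 7/143

7/143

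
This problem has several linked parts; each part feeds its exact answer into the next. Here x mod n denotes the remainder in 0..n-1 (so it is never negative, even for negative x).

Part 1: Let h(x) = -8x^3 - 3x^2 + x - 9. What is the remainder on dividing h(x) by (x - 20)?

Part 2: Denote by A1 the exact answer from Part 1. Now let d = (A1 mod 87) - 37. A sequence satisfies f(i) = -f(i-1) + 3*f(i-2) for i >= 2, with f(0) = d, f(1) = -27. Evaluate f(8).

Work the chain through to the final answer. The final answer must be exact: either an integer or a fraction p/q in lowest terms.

12843

Part 1: remainder = value at the root: -8*(20)^3 - 3*(20)^2 + 1*(20)^1 - 9 = (-64000) + (-1200) + (20) + (-9) = -65189; answer -65189
Part 2: A1 = -65189; d = 24; f(2) = -1*(-27) + 3*(24) = 99; iterating: f(2)=99, f(3)=-180, f(4)=477, f(5)=-1017, f(6)=2448, f(7)=-5499, f(8)=12843; answer 12843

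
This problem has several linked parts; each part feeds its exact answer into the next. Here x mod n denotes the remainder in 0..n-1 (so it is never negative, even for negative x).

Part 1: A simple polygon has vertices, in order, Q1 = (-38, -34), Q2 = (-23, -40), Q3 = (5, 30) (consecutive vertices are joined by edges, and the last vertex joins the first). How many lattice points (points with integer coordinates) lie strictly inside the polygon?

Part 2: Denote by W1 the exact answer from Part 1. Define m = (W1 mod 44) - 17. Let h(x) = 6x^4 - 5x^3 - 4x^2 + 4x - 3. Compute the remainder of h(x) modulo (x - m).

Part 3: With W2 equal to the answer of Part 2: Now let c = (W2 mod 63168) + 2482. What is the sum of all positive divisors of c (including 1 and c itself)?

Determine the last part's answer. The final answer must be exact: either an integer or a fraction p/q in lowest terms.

54560

Part 1: cross terms: (-38*-40 - -23*-34)=738, (-23*30 - 5*-40)=-490, (5*-34 - -38*30)=970; twice the area = |1218| = 1218; area = 609; boundary points = 3 + 14 + 1 = 18; strictly interior points = area - boundary/2 + 1 = 601; answer 601
Part 2: W1 = 601; m = 12; remainder = value at the root: 6*(12)^4 - 5*(12)^3 - 4*(12)^2 + 4*(12)^1 - 3 = (124416) + (-8640) + (-576) + (48) + (-3) = 115245; answer 115245
Part 3: W2 = 115245; c = 54559; 54559 is prime, so its only divisors are 1 and 54559; sigma = 1 + 54559 = 54560; answer 54560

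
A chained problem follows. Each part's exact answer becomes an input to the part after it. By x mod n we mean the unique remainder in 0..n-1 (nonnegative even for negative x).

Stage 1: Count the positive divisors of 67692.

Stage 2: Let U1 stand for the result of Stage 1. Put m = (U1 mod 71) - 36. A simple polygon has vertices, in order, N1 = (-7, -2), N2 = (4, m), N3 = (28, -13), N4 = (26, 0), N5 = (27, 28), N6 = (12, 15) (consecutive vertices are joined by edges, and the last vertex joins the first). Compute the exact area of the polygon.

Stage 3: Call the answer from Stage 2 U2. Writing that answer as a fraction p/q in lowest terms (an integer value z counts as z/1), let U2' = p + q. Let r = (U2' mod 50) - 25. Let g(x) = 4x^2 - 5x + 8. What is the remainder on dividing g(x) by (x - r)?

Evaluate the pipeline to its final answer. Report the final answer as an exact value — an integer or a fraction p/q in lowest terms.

Stage 1: 67692 = 2^2 * 3 * 5641; number of divisors = (2+1) * (1+1) * (1+1) = 12; answer 12
Stage 2: U1 = 12; m = -24; cross terms: (-7*-24 - 4*-2)=176, (4*-13 - 28*-24)=620, (28*0 - 26*-13)=338, (26*28 - 27*0)=728, (27*15 - 12*28)=69, (12*-2 - -7*15)=81; twice the area = |2012| = 2012; area = 1006; answer 1006
Stage 3: U2 = 1006; threaded value p + q = 1007; r = -18; remainder = value at the root: 4*(-18)^2 - 5*(-18)^1 + 8 = (1296) + (90) + (8) = 1394; answer 1394

1394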